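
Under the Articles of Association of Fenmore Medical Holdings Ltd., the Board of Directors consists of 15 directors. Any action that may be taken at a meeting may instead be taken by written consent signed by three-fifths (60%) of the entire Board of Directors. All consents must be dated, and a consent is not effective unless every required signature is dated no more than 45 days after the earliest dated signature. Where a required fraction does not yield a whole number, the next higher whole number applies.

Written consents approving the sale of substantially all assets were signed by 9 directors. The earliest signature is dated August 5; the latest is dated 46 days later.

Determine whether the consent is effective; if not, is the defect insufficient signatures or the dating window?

Not effective — dating-window requirement not satisfied.

Signatures required: three-fifths (60%) of 15 — 3/5 of 15 = 9, so 9 needed; 9 signed. Sufficient.
Dating window: the latest signature is 46 days after the earliest; the limit is 45 days. Outside the window.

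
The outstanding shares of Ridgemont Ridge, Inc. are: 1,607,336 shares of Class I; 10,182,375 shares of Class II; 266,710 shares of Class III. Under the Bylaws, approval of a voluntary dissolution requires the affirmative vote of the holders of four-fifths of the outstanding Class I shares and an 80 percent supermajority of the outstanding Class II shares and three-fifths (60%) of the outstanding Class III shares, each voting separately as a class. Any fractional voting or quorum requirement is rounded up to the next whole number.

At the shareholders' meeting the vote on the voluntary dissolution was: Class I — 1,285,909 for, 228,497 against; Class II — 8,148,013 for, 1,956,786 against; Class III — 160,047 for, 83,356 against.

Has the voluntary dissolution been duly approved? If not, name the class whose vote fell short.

Approved — every class gave the required vote.

Class I: 4/5 of 1607336 = 1285868.80, rounded up to 1285869; 1,285,869 required, 1,285,909 in favor — approved.
Class II: 4/5 of 10182375 = 8145900; 8,145,900 required, 8,148,013 in favor — approved.
Class III: 3/5 of 266710 = 160026; 160,026 required, 160,047 in favor — approved.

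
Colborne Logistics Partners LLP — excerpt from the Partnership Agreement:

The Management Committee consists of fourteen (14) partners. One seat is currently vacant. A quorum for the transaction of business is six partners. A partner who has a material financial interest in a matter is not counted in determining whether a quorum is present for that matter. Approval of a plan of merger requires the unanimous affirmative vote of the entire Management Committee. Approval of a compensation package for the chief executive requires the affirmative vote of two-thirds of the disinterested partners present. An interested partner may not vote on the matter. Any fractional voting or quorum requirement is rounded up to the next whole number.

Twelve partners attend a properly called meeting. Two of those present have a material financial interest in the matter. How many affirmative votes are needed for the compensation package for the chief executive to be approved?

7

The compensation package for the chief executive requires two-thirds of the disinterested partners present (12 − 2 = 10).
2/3 of 10 = 6.67, rounded up to 7.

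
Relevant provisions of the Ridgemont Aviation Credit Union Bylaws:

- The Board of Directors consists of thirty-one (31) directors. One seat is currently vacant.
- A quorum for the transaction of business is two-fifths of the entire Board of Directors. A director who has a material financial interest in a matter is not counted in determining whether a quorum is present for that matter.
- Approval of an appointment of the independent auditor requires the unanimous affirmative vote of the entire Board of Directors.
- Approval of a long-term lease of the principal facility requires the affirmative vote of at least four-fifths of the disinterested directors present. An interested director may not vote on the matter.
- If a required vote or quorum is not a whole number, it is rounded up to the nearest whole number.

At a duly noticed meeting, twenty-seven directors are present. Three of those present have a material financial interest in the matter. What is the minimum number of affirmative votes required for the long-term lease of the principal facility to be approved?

20

The long-term lease of the principal facility requires four-fifths of the disinterested directors present (27 − 3 = 24).
4/5 of 24 = 19.20, rounded up to 20.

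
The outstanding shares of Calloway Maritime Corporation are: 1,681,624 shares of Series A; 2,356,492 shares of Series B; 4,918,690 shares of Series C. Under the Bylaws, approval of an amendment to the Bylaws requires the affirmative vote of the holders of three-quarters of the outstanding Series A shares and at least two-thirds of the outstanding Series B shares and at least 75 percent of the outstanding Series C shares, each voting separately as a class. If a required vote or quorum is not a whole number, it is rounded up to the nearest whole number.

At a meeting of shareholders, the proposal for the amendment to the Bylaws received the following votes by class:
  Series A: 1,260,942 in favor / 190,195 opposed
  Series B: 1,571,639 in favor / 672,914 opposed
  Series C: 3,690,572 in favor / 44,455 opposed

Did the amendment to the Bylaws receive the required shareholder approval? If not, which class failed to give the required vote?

Series A: 3/4 of 1681624 = 1261218; 1,261,218 required, 1,260,942 in favor — not approved.
Series B: 2/3 of 2356492 = 1570994.67, rounded up to 1570995; 1,570,995 required, 1,571,639 in favor — approved.
Series C: 3/4 of 4918690 = 3689017.50, rounded up to 3689018; 3,689,018 required, 3,690,572 in favor — approved.

Not approved — the Series A shares did not give the required vote.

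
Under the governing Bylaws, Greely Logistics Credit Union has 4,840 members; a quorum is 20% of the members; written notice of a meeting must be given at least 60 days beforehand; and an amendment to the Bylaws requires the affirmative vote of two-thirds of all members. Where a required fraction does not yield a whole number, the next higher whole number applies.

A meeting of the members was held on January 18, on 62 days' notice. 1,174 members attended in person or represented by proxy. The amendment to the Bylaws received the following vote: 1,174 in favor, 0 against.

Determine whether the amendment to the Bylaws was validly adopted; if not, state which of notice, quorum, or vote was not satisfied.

Invalid — vote requirement not satisfied.

Notice: 62 days given; 60 required. Satisfied.
Quorum: 20% of 4,840 = 968; 1,174 present. Satisfied.
Vote: requires two-thirds of all members (4,840); 2/3 of 4840 = 3226.67, rounded up to 3227, so 3,227 needed; 1,174 in favor. Not satisfied.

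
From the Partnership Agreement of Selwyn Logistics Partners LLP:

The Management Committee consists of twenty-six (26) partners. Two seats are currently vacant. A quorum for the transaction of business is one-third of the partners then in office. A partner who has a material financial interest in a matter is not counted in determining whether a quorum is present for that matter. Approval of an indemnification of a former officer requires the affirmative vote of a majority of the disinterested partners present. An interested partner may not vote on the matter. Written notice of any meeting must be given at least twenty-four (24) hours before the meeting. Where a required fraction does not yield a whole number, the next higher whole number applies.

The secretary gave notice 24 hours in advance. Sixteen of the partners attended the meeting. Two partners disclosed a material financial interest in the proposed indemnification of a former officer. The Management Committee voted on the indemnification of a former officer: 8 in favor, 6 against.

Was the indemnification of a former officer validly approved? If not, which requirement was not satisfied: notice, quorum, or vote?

Notice: 24 hours given; 24 required (24 ≥ 24). Satisfied.
Quorum: 16 present, but the 2 interested partners do not count, leaving 14. Quorum is 8. Satisfied.
Vote: the indemnification of a former officer requires a majority of the disinterested partners present (16 − 2 = 14). A majority of 14 is 8, so 8 affirmative votes are needed; 8 voted in favor. Satisfied.

Valid — all requirements satisfied.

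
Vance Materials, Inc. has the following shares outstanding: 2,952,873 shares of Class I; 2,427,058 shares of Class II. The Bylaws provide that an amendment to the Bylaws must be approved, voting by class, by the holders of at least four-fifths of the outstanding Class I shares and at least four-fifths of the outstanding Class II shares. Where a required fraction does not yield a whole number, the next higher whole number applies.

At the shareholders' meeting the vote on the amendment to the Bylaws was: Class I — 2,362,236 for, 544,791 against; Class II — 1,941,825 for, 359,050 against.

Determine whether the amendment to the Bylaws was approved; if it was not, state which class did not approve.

Class I: 4/5 of 2952873 = 2362298.40, rounded up to 2362299; 2,362,299 required, 2,362,236 in favor — not approved.
Class II: 4/5 of 2427058 = 1941646.40, rounded up to 1941647; 1,941,647 required, 1,941,825 in favor — approved.

Not approved — the Class I shares did not give the required vote.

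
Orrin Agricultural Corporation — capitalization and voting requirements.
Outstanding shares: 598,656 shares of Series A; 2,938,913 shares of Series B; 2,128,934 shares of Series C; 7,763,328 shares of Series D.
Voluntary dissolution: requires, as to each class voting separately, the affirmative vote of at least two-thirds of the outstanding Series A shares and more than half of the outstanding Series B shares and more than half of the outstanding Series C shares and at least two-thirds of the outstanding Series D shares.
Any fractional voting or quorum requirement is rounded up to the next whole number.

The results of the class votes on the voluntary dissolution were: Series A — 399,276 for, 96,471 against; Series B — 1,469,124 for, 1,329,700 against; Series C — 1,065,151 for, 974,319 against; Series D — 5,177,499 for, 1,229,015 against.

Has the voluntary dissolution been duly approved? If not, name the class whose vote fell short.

Not approved — the Series B shares did not give the required vote.

Series A: 2/3 of 598656 = 399104; 399,104 required, 399,276 in favor — approved.
Series B: a majority of 2938913 is 1469457; 1,469,457 required, 1,469,124 in favor — not approved.
Series C: a majority of 2128934 is 1064468; 1,064,468 required, 1,065,151 in favor — approved.
Series D: 2/3 of 7763328 = 5175552; 5,175,552 required, 5,177,499 in favor — approved.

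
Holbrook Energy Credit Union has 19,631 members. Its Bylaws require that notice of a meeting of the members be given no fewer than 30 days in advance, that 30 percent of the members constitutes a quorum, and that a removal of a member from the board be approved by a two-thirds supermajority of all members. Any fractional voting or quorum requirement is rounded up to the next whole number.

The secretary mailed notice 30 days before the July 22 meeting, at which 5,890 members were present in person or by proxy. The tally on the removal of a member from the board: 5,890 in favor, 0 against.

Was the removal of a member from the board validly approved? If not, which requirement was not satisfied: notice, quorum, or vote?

Notice: 30 days given; 30 required. Satisfied.
Quorum: 30% of 19,631 = 5,889.30, rounded up to 5,890; 5,890 present. Satisfied.
Vote: requires two-thirds of all members (19,631); 2/3 of 19631 = 13087.33, rounded up to 13088, so 13,088 needed; 5,890 in favor. Not satisfied.

Invalid — vote requirement not satisfied.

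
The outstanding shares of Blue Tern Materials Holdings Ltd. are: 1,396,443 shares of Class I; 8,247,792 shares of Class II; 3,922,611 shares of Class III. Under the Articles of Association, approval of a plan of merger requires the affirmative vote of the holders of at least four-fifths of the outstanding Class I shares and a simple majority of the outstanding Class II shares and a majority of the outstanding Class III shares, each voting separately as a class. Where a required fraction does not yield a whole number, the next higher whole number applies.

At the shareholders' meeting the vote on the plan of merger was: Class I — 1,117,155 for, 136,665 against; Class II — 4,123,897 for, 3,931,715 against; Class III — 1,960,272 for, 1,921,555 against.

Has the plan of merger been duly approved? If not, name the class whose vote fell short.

Class I: 4/5 of 1396443 = 1117154.40, rounded up to 1117155; 1,117,155 required, 1,117,155 in favor — approved.
Class II: a majority of 8247792 is 4123897; 4,123,897 required, 4,123,897 in favor — approved.
Class III: a majority of 3922611 is 1961306; 1,961,306 required, 1,960,272 in favor — not approved.

Not approved — the Class III shares did not give the required vote.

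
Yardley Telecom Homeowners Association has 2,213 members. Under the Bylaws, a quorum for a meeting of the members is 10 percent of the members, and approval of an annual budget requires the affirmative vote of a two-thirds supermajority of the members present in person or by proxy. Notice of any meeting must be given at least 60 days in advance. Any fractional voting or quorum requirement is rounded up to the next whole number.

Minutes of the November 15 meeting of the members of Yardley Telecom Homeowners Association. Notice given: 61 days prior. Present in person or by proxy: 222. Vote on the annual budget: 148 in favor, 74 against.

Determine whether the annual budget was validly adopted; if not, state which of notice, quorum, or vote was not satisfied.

Valid — all requirements satisfied.

Notice: 61 days given; 60 required. Satisfied.
Quorum: 10% of 2,213 = 221.30, rounded up to 222; 222 present. Satisfied.
Vote: requires two-thirds of those present (222); 2/3 of 222 = 148, so 148 needed; 148 in favor. Satisfied.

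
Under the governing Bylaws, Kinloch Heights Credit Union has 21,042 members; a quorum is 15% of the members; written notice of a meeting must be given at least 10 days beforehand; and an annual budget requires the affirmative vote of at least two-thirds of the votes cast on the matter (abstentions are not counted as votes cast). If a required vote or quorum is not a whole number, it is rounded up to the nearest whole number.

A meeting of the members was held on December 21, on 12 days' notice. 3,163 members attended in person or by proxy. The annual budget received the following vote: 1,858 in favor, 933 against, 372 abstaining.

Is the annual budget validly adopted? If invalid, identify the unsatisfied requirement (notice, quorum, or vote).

Invalid — vote requirement not satisfied.

Notice: 12 days given; 10 required. Satisfied.
Quorum: 15% of 21,042 = 3,156.30, rounded up to 3,157; 3,163 present. Satisfied.
Vote: requires two-thirds of the votes cast (3,163 − 372 abstaining = 2,791); 2/3 of 2791 = 1860.67, rounded up to 1861, so 1,861 needed; 1,858 in favor. Not satisfied.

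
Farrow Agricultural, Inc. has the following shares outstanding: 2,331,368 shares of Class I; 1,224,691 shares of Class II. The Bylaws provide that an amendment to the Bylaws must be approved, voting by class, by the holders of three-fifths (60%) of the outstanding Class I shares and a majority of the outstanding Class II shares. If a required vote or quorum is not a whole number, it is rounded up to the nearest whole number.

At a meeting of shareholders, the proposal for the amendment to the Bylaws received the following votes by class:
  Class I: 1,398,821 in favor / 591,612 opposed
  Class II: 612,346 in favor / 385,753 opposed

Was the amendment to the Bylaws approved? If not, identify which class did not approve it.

Approved — every class gave the required vote.

Class I: 3/5 of 2331368 = 1398820.80, rounded up to 1398821; 1,398,821 required, 1,398,821 in favor — approved.
Class II: a majority of 1224691 is 612346; 612,346 required, 612,346 in favor — approved.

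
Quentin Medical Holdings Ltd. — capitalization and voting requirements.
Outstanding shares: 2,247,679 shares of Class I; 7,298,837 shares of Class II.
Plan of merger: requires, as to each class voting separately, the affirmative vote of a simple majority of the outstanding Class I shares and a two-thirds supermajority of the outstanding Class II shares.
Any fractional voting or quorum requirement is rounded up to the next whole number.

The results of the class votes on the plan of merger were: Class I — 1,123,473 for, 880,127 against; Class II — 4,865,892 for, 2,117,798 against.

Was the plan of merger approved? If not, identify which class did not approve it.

Class I: a majority of 2247679 is 1123840; 1,123,840 required, 1,123,473 in favor — not approved.
Class II: 2/3 of 7298837 = 4865891.33, rounded up to 4865892; 4,865,892 required, 4,865,892 in favor — approved.

Not approved — the Class I shares did not give the required vote.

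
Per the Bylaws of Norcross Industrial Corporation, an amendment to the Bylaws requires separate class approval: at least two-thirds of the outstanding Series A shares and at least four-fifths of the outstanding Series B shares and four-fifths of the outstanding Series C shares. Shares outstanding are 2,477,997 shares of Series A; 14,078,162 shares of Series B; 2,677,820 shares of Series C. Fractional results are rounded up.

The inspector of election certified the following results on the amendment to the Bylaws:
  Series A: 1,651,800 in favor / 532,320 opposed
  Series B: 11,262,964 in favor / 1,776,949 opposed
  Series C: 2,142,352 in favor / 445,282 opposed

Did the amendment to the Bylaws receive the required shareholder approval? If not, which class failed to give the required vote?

Series A: 2/3 of 2477997 = 1651998; 1,651,998 required, 1,651,800 in favor — not approved.
Series B: 4/5 of 14078162 = 11262529.60, rounded up to 11262530; 11,262,530 required, 11,262,964 in favor — approved.
Series C: 4/5 of 2677820 = 2142256; 2,142,256 required, 2,142,352 in favor — approved.

Not approved — the Series A shares did not give the required vote.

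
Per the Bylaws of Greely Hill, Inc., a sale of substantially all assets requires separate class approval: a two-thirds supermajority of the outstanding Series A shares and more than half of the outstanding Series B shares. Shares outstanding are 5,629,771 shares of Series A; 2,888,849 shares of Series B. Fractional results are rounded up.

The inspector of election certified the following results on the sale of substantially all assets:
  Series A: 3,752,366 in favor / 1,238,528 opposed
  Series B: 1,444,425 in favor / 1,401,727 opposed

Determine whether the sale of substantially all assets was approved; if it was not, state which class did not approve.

Series A: 2/3 of 5629771 = 3753180.67, rounded up to 3753181; 3,753,181 required, 3,752,366 in favor — not approved.
Series B: a majority of 2888849 is 1444425; 1,444,425 required, 1,444,425 in favor — approved.

Not approved — the Series A shares did not give the required vote.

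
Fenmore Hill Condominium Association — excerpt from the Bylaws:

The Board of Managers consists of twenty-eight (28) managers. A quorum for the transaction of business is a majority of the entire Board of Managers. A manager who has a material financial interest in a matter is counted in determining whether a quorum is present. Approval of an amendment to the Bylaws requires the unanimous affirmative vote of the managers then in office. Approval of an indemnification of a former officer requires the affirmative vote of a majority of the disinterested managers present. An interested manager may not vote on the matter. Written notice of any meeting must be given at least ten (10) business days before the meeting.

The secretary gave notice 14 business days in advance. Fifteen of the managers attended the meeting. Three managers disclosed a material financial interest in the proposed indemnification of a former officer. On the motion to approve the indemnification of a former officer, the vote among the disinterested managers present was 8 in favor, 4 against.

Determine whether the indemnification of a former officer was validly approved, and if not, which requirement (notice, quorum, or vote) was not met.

Notice: 14 business days given; 10 required (14 ≥ 10). Satisfied.
Quorum: 15 present (interested managers count toward quorum); quorum is 15. Satisfied.
Vote: the indemnification of a former officer requires a majority of the disinterested managers present (15 − 3 = 12). A majority of 12 is 7, so 7 affirmative votes are needed; 8 voted in favor. Satisfied.

Valid — all requirements satisfied.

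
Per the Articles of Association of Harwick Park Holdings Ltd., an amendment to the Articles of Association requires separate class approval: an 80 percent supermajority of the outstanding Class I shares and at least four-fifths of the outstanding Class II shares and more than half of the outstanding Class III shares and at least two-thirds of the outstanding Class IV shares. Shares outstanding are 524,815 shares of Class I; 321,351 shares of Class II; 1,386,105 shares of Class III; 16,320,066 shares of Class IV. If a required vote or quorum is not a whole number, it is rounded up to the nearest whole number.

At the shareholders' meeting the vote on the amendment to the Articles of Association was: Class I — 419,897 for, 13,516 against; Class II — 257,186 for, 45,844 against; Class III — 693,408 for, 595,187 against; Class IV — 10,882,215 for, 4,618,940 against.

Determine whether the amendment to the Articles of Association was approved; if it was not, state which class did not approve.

Class I: 4/5 of 524815 = 419852; 419,852 required, 419,897 in favor — approved.
Class II: 4/5 of 321351 = 257080.80, rounded up to 257081; 257,081 required, 257,186 in favor — approved.
Class III: a majority of 1386105 is 693053; 693,053 required, 693,408 in favor — approved.
Class IV: 2/3 of 16320066 = 10880044; 10,880,044 required, 10,882,215 in favor — approved.

Approved — every class gave the required vote.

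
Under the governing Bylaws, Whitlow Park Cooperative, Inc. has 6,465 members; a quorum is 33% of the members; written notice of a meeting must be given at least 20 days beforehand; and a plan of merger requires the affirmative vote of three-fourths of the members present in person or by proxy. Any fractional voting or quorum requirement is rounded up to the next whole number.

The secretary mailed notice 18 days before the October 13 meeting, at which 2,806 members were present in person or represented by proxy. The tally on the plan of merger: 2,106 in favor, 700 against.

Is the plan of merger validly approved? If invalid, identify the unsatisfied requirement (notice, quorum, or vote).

Invalid — notice requirement not satisfied.

Notice: 18 days given; 20 required. Not satisfied.
Quorum: 33% of 6,465 = 2,133.45, rounded up to 2,134; 2,806 present. Satisfied.
Vote: requires three-fourths of those present (2,806); 3/4 of 2806 = 2104.50, rounded up to 2105, so 2,105 needed; 2,106 in favor. Satisfied.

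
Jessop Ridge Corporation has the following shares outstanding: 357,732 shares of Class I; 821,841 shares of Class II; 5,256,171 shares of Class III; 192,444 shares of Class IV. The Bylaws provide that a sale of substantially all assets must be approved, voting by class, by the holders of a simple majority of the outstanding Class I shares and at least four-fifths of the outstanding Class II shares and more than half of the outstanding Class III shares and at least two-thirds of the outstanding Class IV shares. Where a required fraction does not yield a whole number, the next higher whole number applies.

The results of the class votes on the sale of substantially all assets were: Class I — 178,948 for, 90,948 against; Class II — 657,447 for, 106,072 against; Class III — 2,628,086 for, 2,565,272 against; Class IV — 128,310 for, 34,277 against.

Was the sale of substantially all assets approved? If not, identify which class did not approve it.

Class I: a majority of 357732 is 178867; 178,867 required, 178,948 in favor — approved.
Class II: 4/5 of 821841 = 657472.80, rounded up to 657473; 657,473 required, 657,447 in favor — not approved.
Class III: a majority of 5256171 is 2628086; 2,628,086 required, 2,628,086 in favor — approved.
Class IV: 2/3 of 192444 = 128296; 128,296 required, 128,310 in favor — approved.

Not approved — the Class II shares did not give the required vote.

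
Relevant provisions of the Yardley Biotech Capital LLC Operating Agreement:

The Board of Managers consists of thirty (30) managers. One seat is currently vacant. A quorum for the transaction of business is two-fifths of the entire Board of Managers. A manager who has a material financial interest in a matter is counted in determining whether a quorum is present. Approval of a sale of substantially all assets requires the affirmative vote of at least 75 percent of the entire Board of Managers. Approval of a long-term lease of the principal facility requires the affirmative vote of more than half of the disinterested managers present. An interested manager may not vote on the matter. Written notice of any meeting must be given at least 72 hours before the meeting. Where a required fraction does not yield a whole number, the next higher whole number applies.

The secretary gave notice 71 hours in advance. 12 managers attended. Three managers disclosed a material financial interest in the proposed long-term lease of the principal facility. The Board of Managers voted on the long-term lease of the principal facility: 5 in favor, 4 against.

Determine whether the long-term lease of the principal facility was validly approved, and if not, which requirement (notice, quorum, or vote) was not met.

Invalid — notice requirement not satisfied.

Notice: 71 hours given; 72 required (71 < 72). Not satisfied.
Quorum: 12 present (interested managers count toward quorum); quorum is 12. Satisfied.
Vote: the long-term lease of the principal facility requires a majority of the disinterested managers present (12 − 3 = 9). A majority of 9 is 5, so 5 affirmative votes are needed; 5 voted in favor. Satisfied.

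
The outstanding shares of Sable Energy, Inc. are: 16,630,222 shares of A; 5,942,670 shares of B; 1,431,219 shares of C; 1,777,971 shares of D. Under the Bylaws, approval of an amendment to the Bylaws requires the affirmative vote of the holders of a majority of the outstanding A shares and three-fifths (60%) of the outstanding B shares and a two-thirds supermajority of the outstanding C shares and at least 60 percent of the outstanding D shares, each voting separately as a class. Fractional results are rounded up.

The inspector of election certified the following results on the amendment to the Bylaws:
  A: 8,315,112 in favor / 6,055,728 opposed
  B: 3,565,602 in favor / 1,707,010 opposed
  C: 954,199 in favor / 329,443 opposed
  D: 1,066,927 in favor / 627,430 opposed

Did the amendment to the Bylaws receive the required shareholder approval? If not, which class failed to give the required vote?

Approved — every class gave the required vote.

A: a majority of 16630222 is 8315112; 8,315,112 required, 8,315,112 in favor — approved.
B: 3/5 of 5942670 = 3565602; 3,565,602 required, 3,565,602 in favor — approved.
C: 2/3 of 1431219 = 954146; 954,146 required, 954,199 in favor — approved.
D: 3/5 of 1777971 = 1066782.60, rounded up to 1066783; 1,066,783 required, 1,066,927 in favor — approved.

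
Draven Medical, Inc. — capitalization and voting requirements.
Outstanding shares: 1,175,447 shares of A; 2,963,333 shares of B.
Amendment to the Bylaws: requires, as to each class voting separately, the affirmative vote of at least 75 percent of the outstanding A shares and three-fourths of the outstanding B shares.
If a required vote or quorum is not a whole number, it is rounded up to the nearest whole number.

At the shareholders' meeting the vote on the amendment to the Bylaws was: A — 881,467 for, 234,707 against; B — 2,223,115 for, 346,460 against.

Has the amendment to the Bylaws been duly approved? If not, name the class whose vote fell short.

Not approved — the A shares did not give the required vote.

A: 3/4 of 1175447 = 881585.25, rounded up to 881586; 881,586 required, 881,467 in favor — not approved.
B: 3/4 of 2963333 = 2222499.75, rounded up to 2222500; 2,222,500 required, 2,223,115 in favor — approved.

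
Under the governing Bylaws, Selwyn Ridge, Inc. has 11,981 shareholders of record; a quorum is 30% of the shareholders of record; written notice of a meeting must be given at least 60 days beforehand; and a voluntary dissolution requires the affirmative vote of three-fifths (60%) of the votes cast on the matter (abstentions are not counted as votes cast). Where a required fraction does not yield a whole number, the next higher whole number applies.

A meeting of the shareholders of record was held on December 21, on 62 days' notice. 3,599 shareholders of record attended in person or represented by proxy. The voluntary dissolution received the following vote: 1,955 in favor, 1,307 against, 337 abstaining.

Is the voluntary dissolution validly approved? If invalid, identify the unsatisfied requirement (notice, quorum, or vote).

Invalid — vote requirement not satisfied.

Notice: 62 days given; 60 required. Satisfied.
Quorum: 30% of 11,981 = 3,594.30, rounded up to 3,595; 3,599 present. Satisfied.
Vote: requires three-fifths of the votes cast (3,599 − 337 abstaining = 3,262); 3/5 of 3262 = 1957.20, rounded up to 1958, so 1,958 needed; 1,955 in favor. Not satisfied.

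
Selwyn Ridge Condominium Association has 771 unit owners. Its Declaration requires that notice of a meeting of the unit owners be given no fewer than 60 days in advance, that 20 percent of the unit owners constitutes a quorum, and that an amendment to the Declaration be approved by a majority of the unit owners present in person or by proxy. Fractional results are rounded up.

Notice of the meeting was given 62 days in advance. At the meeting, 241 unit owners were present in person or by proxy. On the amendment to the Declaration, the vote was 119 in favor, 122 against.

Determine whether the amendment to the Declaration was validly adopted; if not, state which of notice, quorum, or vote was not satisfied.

Notice: 62 days given; 60 required. Satisfied.
Quorum: 20% of 771 = 154.20, rounded up to 155; 241 present. Satisfied.
Vote: requires a majority of those present (241); a majority of 241 is 121, so 121 needed; 119 in favor. Not satisfied.

Invalid — vote requirement not satisfied.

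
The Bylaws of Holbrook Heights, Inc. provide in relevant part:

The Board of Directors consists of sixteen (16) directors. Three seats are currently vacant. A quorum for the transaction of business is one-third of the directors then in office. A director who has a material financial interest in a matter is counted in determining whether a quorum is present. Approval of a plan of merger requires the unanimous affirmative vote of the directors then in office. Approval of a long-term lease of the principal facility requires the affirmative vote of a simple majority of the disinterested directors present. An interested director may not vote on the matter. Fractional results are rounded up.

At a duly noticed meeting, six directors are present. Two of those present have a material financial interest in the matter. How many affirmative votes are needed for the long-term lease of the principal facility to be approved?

The long-term lease of the principal facility requires a majority of the disinterested directors present (6 − 2 = 4).
A majority of 4 is 3.

3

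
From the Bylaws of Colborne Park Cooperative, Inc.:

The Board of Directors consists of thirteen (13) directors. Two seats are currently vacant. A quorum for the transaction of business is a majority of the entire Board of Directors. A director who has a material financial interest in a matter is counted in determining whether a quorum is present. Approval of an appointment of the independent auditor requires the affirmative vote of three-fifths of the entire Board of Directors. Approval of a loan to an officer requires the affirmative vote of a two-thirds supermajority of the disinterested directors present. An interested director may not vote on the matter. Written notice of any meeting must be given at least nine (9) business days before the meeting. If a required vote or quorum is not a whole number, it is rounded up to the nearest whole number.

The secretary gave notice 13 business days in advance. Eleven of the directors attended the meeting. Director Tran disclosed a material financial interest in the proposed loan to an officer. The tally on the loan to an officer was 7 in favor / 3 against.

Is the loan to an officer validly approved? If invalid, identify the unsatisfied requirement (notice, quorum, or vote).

Notice: 13 business days given; 9 required (13 ≥ 9). Satisfied.
Quorum: 11 present (interested directors count toward quorum); quorum is 7. Satisfied.
Vote: the loan to an officer requires two-thirds of the disinterested directors present (11 − 1 = 10). 2/3 of 10 = 6.67, rounded up to 7, so 7 affirmative votes are needed; 7 voted in favor. Satisfied.

Valid — all requirements satisfied.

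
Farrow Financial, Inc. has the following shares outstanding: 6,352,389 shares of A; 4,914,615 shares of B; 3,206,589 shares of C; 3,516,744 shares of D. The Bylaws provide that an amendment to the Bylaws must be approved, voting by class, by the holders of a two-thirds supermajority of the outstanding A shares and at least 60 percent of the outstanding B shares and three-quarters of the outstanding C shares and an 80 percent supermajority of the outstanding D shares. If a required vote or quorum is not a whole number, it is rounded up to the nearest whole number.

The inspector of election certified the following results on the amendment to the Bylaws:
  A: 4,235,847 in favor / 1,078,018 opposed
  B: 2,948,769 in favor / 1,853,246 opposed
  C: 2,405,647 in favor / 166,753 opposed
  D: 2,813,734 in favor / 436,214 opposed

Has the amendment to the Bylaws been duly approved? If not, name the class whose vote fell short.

A: 2/3 of 6352389 = 4234926; 4,234,926 required, 4,235,847 in favor — approved.
B: 3/5 of 4914615 = 2948769; 2,948,769 required, 2,948,769 in favor — approved.
C: 3/4 of 3206589 = 2404941.75, rounded up to 2404942; 2,404,942 required, 2,405,647 in favor — approved.
D: 4/5 of 3516744 = 2813395.20, rounded up to 2813396; 2,813,396 required, 2,813,734 in favor — approved.

Approved — every class gave the required vote.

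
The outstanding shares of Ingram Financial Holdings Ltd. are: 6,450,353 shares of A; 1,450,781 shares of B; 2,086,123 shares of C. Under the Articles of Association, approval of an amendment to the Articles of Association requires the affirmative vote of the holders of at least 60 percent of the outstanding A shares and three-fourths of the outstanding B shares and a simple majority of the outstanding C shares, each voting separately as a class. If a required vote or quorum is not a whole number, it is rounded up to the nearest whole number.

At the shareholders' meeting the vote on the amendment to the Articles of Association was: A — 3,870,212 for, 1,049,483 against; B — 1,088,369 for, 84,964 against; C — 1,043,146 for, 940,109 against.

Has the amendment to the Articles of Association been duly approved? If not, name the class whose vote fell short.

A: 3/5 of 6450353 = 3870211.80, rounded up to 3870212; 3,870,212 required, 3,870,212 in favor — approved.
B: 3/4 of 1450781 = 1088085.75, rounded up to 1088086; 1,088,086 required, 1,088,369 in favor — approved.
C: a majority of 2086123 is 1043062; 1,043,062 required, 1,043,146 in favor — approved.

Approved — every class gave the required vote.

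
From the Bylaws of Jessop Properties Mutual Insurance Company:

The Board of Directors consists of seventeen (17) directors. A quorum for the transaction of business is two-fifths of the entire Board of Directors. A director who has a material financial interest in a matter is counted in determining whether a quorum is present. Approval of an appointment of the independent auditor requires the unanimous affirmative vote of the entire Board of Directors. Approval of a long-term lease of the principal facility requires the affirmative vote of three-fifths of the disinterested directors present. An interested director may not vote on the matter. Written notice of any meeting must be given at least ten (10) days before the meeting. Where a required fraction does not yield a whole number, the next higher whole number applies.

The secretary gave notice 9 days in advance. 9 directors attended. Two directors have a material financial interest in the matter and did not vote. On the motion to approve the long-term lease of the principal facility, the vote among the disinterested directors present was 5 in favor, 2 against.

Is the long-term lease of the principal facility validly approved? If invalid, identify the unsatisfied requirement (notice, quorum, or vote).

Invalid — notice requirement not satisfied.

Notice: 9 days given; 10 required (9 < 10). Not satisfied.
Quorum: 9 present (interested directors count toward quorum); quorum is 7. Satisfied.
Vote: the long-term lease of the principal facility requires three-fifths of the disinterested directors present (9 − 2 = 7). 3/5 of 7 = 4.20, rounded up to 5, so 5 affirmative votes are needed; 5 voted in favor. Satisfied.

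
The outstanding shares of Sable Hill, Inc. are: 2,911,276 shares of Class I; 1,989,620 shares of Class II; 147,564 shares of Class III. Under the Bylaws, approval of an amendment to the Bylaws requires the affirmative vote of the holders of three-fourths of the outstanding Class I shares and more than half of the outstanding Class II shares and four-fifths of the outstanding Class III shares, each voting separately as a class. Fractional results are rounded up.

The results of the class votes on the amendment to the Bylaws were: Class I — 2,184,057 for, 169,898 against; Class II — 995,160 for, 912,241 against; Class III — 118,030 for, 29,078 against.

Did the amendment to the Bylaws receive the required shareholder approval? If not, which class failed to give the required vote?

Class I: 3/4 of 2911276 = 2183457; 2,183,457 required, 2,184,057 in favor — approved.
Class II: a majority of 1989620 is 994811; 994,811 required, 995,160 in favor — approved.
Class III: 4/5 of 147564 = 118051.20, rounded up to 118052; 118,052 required, 118,030 in favor — not approved.

Not approved — the Class III shares did not give the required vote.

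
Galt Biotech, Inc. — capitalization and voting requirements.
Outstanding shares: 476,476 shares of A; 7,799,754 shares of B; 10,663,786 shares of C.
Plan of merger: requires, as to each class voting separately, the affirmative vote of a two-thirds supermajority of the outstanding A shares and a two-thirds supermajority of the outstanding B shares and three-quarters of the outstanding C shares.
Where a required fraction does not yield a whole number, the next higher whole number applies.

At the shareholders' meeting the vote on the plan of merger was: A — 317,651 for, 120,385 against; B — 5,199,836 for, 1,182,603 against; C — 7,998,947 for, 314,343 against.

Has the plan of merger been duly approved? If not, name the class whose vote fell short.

Approved — every class gave the required vote.

A: 2/3 of 476476 = 317650.67, rounded up to 317651; 317,651 required, 317,651 in favor — approved.
B: 2/3 of 7799754 = 5199836; 5,199,836 required, 5,199,836 in favor — approved.
C: 3/4 of 10663786 = 7997839.50, rounded up to 7997840; 7,997,840 required, 7,998,947 in favor — approved.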